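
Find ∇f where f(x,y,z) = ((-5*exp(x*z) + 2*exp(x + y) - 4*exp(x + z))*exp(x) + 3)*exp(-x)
(((-5*z*exp(x*z) + 2*exp(x + y) - 4*exp(x + z))*exp(x) - 3)*exp(-x), 2*exp(x + y), -5*x*exp(x*z) - 4*exp(x + z))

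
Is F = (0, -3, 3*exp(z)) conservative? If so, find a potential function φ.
Yes, F is conservative. φ = -3*y + 3*exp(z)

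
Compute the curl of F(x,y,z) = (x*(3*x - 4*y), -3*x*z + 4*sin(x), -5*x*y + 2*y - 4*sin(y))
(-2*x - 4*cos(y) + 2, 5*y, 4*x - 3*z + 4*cos(x))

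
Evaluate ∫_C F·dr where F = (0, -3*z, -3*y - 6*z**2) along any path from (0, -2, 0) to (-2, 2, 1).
-8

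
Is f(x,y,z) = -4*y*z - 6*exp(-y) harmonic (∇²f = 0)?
No, ∇²f = -6*exp(-y)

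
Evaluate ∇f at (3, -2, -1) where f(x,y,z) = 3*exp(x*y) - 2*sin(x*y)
(-6*exp(-6) + 4*cos(6), -6*cos(6) + 9*exp(-6), 0)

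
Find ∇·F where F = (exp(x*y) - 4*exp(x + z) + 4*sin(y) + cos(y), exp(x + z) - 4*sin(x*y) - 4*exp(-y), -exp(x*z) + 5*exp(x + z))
-x*exp(x*z) - 4*x*cos(x*y) + y*exp(x*y) + exp(x + z) + 4*exp(-y)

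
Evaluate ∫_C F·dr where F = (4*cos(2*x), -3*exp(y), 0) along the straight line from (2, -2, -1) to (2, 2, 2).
-6*sinh(2)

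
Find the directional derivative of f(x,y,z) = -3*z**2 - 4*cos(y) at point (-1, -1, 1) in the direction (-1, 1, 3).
-2*sqrt(11)*(2*sin(1) + 9)/11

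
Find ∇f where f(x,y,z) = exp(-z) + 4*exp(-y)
(0, -4*exp(-y), -exp(-z))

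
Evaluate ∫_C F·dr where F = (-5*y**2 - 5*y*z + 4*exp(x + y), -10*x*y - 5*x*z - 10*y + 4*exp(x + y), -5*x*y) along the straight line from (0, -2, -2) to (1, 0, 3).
-4*exp(-2) + 4*E + 20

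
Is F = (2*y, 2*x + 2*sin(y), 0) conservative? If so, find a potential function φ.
Yes, F is conservative. φ = 2*x*y - 2*cos(y)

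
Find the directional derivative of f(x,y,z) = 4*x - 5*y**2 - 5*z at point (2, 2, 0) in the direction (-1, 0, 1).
-9*sqrt(2)/2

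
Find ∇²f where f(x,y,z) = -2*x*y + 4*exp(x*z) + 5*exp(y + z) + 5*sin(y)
4*x**2*exp(x*z) + 4*z**2*exp(x*z) + 10*exp(y + z) - 5*sin(y)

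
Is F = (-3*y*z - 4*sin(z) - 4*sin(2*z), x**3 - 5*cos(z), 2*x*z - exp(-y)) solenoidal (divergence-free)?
No, ∇·F = 2*x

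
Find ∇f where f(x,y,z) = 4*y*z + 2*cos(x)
(-2*sin(x), 4*z, 4*y)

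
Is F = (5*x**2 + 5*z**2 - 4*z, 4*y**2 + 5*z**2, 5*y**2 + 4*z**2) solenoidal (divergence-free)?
No, ∇·F = 10*x + 8*y + 8*z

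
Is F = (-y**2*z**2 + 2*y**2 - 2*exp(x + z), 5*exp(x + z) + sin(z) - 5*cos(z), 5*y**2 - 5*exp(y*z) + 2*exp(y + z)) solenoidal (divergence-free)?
No, ∇·F = -5*y*exp(y*z) - 2*exp(x + z) + 2*exp(y + z)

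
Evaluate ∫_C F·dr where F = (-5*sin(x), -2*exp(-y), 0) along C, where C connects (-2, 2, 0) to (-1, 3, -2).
-2*exp(-2) + 2*exp(-3) - 5*cos(2) + 5*cos(1)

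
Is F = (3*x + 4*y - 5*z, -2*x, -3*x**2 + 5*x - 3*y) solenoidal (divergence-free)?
No, ∇·F = 3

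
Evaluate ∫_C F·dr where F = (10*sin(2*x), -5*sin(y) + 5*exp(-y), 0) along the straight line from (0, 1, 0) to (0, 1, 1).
0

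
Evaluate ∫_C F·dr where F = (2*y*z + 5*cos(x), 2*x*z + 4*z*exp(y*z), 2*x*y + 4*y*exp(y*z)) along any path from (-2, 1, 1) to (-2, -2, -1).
-4*E - 4 + 4*exp(2)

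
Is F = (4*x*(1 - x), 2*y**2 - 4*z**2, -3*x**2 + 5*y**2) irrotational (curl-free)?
No, ∇×F = (10*y + 8*z, 6*x, 0)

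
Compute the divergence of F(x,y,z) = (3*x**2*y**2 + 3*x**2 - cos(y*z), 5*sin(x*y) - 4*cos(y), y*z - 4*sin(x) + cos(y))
6*x*y**2 + 5*x*cos(x*y) + 6*x + y + 4*sin(y)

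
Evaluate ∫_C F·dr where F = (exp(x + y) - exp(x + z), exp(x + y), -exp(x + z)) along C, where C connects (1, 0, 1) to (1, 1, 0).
2*E*(-1 + E)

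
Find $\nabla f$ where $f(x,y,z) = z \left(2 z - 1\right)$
(0, 0, 4*z - 1)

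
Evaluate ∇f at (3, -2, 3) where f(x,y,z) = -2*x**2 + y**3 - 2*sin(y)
(-12, 12 - 2*cos(2), 0)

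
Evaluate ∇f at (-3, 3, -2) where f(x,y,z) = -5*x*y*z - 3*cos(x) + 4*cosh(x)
(-4*sinh(3) - 3*sin(3) + 30, -30, 45)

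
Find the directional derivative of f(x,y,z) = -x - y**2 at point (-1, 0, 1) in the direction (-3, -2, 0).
3*sqrt(13)/13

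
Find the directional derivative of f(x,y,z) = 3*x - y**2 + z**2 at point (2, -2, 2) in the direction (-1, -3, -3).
-27*sqrt(19)/19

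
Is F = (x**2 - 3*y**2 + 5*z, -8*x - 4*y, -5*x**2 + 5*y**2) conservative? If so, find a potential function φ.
No, ∇×F = (10*y, 10*x + 5, 6*y - 8) ≠ 0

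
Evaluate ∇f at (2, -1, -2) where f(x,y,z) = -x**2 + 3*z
(-4, 0, 3)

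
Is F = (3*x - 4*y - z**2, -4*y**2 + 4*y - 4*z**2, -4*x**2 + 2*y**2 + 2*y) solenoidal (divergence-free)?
No, ∇·F = 7 - 8*y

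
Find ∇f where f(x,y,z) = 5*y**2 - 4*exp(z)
(0, 10*y, -4*exp(z))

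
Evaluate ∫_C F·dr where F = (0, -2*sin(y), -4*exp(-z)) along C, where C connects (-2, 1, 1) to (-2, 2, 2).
-4*exp(-1) - 2*cos(1) + 2*cos(2) + 4*exp(-2)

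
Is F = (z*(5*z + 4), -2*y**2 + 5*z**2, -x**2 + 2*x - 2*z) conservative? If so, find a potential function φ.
No, ∇×F = (-10*z, 2*x + 10*z + 2, 0) ≠ 0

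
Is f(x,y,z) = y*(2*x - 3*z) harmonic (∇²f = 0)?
Yes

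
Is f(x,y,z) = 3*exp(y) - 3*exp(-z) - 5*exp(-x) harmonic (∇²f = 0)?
No, ∇²f = 3*exp(y) - 3*exp(-z) - 5*exp(-x)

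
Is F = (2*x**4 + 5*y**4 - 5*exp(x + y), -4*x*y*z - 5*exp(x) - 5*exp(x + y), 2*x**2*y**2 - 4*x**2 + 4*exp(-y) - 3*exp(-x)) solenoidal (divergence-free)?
No, ∇·F = 8*x**3 - 4*x*z - 10*exp(x + y)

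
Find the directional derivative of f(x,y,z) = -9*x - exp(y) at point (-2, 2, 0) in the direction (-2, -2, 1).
2*exp(2)/3 + 6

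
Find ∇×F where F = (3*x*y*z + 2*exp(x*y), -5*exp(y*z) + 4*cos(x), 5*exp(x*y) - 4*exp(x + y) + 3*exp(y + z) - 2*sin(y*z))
(5*x*exp(x*y) + 5*y*exp(y*z) - 2*z*cos(y*z) - 4*exp(x + y) + 3*exp(y + z), 3*x*y - 5*y*exp(x*y) + 4*exp(x + y), -3*x*z - 2*x*exp(x*y) - 4*sin(x))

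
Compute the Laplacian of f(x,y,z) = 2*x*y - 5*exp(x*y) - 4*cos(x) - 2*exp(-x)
-5*x**2*exp(x*y) - 5*y**2*exp(x*y) + 4*cos(x) - 2*exp(-x)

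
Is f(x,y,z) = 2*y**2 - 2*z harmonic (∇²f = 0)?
No, ∇²f = 4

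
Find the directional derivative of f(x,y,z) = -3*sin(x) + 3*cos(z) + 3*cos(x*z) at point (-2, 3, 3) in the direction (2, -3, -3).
3*sqrt(22)*(12*sin(6) + 3*sin(3) - 2*cos(2))/22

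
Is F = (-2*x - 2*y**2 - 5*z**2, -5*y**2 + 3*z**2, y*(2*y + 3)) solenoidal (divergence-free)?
No, ∇·F = -10*y - 2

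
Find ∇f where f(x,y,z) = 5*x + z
(5, 0, 1)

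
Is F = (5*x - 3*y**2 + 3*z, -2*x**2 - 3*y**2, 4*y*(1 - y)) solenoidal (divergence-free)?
No, ∇·F = 5 - 6*y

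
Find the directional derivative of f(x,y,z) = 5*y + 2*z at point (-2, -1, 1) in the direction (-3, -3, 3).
-sqrt(3)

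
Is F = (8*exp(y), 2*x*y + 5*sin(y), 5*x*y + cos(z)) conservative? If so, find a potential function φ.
No, ∇×F = (5*x, -5*y, 2*y - 8*exp(y)) ≠ 0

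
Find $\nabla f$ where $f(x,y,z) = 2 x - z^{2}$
(2, 0, -2*z)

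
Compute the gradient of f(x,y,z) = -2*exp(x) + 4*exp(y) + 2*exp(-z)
(-2*exp(x), 4*exp(y), -2*exp(-z))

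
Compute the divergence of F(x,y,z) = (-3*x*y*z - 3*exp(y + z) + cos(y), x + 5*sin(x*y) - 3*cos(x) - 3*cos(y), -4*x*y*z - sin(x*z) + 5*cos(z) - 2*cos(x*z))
-4*x*y + 2*x*sin(x*z) + 5*x*cos(x*y) - x*cos(x*z) - 3*y*z + 3*sin(y) - 5*sin(z)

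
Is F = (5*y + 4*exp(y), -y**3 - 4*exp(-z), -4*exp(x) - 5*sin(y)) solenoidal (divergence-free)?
No, ∇·F = -3*y**2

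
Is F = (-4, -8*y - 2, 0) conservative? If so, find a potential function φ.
Yes, F is conservative. φ = -4*x - 4*y**2 - 2*y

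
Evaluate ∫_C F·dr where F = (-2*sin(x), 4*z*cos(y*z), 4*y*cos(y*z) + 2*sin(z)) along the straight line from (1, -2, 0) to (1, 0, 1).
2 - 2*cos(1)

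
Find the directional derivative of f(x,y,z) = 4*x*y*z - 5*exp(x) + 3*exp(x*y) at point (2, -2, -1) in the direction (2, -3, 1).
sqrt(14)*(-5*exp(6) - 15 + 12*exp(4))*exp(-4)/7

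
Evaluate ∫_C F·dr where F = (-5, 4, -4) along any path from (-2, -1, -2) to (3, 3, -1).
-13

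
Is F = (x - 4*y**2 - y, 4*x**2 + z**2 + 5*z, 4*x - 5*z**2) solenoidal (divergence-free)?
No, ∇·F = 1 - 10*z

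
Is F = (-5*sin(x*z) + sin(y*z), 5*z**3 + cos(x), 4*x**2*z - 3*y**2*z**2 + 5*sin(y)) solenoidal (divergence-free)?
No, ∇·F = 4*x**2 - 6*y**2*z - 5*z*cos(x*z)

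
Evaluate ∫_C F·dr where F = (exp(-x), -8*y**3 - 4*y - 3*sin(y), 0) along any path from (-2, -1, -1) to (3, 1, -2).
-(1 - exp(5))*exp(-3)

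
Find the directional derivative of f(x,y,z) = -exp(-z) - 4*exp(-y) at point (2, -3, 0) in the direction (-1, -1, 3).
sqrt(11)*(3 - 4*exp(3))/11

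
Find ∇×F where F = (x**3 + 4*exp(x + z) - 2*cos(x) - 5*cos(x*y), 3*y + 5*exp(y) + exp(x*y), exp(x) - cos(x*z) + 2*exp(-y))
(-2*exp(-y), -z*sin(x*z) - exp(x) + 4*exp(x + z), -5*x*sin(x*y) + y*exp(x*y))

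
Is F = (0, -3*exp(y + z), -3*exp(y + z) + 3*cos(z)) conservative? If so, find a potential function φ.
Yes, F is conservative. φ = -3*exp(y + z) + 3*sin(z)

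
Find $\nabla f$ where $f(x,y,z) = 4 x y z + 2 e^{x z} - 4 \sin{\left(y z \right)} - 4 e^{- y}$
(2*z*(2*y + exp(x*z)), 4*(z*(x - cos(y*z))*exp(y) + 1)*exp(-y), 4*x*y + 2*x*exp(x*z) - 4*y*cos(y*z))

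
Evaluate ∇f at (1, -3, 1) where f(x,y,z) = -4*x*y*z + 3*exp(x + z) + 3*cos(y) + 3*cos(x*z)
(-3*sin(1) + 12 + 3*exp(2), -4 + 3*sin(3), -3*sin(1) + 12 + 3*exp(2))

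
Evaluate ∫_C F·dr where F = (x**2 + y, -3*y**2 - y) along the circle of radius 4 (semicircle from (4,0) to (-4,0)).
-128/3 - 8*pi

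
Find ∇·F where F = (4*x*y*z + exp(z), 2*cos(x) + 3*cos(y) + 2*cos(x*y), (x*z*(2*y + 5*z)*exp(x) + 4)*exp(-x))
2*x*y + 10*x*z - 2*x*sin(x*y) + 4*y*z - 3*sin(y)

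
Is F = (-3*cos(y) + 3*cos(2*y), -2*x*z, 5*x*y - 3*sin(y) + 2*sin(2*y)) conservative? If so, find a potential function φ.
No, ∇×F = (7*x - 3*cos(y) + 4*cos(2*y), -5*y, -2*z - 3*sin(y) + 6*sin(2*y)) ≠ 0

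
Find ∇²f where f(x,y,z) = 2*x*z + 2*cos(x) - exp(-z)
-2*cos(x) - exp(-z)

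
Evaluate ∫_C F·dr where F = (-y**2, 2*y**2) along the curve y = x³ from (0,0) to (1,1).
11/21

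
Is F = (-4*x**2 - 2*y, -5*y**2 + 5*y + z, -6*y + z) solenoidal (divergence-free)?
No, ∇·F = -8*x - 10*y + 6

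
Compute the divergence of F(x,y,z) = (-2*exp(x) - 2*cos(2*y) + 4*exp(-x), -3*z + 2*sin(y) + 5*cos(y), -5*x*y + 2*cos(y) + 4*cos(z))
-2*exp(x) - 5*sin(y) - 4*sin(z) + 2*cos(y) - 4*exp(-x)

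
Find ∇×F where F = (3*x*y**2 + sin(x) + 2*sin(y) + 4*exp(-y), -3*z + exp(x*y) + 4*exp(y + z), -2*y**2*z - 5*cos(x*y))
(5*x*sin(x*y) - 4*y*z - 4*exp(y + z) + 3, -5*y*sin(x*y), -6*x*y + y*exp(x*y) - 2*cos(y) + 4*exp(-y))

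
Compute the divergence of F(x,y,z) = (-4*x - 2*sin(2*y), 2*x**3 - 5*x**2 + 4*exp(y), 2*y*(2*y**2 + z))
2*y + 4*exp(y) - 4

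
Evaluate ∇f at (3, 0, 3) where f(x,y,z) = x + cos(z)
(1, 0, -sin(3))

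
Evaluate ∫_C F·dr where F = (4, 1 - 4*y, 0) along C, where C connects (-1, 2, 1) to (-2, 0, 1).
2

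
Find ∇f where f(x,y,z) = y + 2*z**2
(0, 1, 4*z)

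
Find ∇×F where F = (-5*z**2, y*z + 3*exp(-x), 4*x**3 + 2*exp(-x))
(-y, -12*x**2 - 10*z + 2*exp(-x), -3*exp(-x))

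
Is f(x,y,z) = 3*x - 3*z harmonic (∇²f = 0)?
Yes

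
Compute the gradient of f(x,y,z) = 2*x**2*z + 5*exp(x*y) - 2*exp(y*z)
(4*x*z + 5*y*exp(x*y), 5*x*exp(x*y) - 2*z*exp(y*z), 2*x**2 - 2*y*exp(y*z))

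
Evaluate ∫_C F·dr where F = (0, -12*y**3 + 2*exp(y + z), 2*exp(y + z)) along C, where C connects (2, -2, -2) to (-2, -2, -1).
-(2 - 2*E)*exp(-4)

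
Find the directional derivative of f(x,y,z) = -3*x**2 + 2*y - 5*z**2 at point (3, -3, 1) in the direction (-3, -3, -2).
34*sqrt(22)/11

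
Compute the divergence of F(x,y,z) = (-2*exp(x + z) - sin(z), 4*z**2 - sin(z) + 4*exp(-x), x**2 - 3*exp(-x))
-2*exp(x + z)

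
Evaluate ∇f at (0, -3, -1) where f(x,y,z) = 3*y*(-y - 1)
(0, 15, 0)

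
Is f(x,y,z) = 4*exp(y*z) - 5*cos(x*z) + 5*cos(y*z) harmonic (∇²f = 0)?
No, ∇²f = 5*x**2*cos(x*z) + 4*y**2*exp(y*z) - 5*y**2*cos(y*z) + z**2*(4*exp(y*z) - 5*cos(y*z)) + 5*z**2*cos(x*z)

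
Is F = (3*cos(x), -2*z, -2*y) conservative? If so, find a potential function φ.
Yes, F is conservative. φ = -2*y*z + 3*sin(x)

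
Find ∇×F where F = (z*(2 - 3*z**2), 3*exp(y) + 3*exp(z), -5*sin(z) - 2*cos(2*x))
(-3*exp(z), -9*z**2 - 4*sin(2*x) + 2, 0)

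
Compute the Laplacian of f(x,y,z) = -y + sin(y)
-sin(y)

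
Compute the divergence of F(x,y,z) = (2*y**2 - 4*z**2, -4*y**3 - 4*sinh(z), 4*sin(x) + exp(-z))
-12*y**2 - exp(-z)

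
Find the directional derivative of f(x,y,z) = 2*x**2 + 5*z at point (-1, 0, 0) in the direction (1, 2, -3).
-19*sqrt(14)/14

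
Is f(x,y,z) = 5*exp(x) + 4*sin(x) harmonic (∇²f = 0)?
No, ∇²f = 5*exp(x) - 4*sin(x)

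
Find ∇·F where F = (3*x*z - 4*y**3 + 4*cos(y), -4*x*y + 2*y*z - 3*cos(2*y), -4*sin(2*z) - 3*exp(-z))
-4*x + 5*z + 6*sin(2*y) - 8*cos(2*z) + 3*exp(-z)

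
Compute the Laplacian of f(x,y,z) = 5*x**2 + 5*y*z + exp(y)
exp(y) + 10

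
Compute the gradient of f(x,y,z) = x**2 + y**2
(2*x, 2*y, 0)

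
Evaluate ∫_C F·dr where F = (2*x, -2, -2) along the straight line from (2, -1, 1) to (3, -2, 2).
5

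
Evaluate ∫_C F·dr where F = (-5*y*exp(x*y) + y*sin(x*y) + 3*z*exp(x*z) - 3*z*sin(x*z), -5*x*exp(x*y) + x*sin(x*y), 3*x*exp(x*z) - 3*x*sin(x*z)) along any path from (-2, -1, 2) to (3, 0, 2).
-6 + cos(2) - 3*exp(-4) - 3*cos(4) + 3*cos(6) + 5*exp(2) + 3*exp(6)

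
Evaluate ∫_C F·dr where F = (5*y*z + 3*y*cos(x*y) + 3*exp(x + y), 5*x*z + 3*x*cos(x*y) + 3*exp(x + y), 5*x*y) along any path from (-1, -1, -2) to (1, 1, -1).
5 + 6*sinh(2)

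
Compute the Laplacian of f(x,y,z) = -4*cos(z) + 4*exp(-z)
4*cos(z) + 4*exp(-z)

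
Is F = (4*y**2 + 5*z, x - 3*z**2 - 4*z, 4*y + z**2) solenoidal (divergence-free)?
No, ∇·F = 2*z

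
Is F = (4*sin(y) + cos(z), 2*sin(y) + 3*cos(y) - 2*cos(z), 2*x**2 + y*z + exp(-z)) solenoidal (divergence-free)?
No, ∇·F = y - 3*sin(y) + 2*cos(y) - exp(-z)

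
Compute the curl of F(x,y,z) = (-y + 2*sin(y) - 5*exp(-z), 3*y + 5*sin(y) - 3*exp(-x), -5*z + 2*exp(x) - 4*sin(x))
(0, -2*exp(x) + 4*cos(x) + 5*exp(-z), -2*cos(y) + 1 + 3*exp(-x))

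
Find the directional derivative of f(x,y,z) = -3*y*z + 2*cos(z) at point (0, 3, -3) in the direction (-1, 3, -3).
6*sqrt(19)*(9 - sin(3))/19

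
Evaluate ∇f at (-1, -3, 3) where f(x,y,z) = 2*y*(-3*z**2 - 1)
(0, -56, 108)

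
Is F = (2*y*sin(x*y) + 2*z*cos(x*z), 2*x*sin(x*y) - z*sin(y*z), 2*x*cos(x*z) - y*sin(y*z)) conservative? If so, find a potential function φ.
Yes, F is conservative. φ = 2*sin(x*z) - 2*cos(x*y) + cos(y*z)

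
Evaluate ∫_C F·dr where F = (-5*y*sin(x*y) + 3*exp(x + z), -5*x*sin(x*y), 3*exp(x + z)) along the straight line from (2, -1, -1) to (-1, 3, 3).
-3*E + 5*cos(3) - 5*cos(2) + 3*exp(2)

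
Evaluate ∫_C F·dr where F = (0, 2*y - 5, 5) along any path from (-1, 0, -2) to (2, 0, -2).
0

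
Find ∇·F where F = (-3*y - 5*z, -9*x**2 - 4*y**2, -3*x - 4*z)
-8*y - 4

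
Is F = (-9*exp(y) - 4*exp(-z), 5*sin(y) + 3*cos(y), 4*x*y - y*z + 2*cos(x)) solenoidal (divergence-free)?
No, ∇·F = -y - 3*sin(y) + 5*cos(y)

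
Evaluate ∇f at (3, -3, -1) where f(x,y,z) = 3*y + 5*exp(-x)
(-5*exp(-3), 3, 0)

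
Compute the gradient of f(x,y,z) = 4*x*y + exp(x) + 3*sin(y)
(4*y + exp(x), 4*x + 3*cos(y), 0)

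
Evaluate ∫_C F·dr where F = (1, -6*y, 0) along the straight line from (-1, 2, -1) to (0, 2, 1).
1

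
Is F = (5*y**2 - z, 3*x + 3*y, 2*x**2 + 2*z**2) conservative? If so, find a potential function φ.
No, ∇×F = (0, -4*x - 1, 3 - 10*y) ≠ 0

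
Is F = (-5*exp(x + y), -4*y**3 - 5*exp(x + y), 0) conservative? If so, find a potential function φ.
Yes, F is conservative. φ = -y**4 - 5*exp(x + y)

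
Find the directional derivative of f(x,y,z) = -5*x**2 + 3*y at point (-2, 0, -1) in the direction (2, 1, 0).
43*sqrt(5)/5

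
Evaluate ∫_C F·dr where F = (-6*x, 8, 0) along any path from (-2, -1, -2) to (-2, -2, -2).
-8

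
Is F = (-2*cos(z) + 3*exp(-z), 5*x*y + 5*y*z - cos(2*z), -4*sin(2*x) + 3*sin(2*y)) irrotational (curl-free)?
No, ∇×F = (-5*y - 2*sin(2*z) + 6*cos(2*y), 2*sin(z) + 8*cos(2*x) - 3*exp(-z), 5*y)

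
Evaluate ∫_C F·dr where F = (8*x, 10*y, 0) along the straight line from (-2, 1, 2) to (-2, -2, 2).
15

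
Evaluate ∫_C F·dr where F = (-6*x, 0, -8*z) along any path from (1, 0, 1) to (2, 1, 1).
-9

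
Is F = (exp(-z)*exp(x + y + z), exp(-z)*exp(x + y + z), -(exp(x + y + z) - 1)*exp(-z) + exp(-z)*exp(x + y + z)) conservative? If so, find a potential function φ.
Yes, F is conservative. φ = (exp(x + y + z) - 1)*exp(-z)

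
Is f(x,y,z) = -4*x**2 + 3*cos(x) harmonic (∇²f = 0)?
No, ∇²f = -3*cos(x) - 8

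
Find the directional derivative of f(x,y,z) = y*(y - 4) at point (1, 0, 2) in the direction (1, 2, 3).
-4*sqrt(14)/7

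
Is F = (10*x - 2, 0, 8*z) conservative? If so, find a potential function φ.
Yes, F is conservative. φ = 5*x**2 - 2*x + 4*z**2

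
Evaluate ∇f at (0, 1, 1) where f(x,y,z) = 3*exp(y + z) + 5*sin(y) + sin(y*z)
(0, 6*cos(1) + 3*exp(2), cos(1) + 3*exp(2))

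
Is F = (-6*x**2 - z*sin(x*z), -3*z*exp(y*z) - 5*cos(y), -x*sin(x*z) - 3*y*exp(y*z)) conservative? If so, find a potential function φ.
Yes, F is conservative. φ = -2*x**3 - 3*exp(y*z) - 5*sin(y) + cos(x*z)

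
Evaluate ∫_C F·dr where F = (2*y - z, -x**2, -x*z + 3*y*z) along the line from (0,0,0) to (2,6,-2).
82/3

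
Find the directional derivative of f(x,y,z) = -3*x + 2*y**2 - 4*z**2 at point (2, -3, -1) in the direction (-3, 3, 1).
-sqrt(19)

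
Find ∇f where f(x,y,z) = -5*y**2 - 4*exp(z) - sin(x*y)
(-y*cos(x*y), -x*cos(x*y) - 10*y, -4*exp(z))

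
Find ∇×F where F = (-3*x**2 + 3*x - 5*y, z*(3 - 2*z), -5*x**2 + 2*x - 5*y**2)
(-10*y + 4*z - 3, 10*x - 2, 5)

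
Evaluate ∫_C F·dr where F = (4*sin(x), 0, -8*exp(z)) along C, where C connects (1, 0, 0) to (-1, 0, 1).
8 - 8*E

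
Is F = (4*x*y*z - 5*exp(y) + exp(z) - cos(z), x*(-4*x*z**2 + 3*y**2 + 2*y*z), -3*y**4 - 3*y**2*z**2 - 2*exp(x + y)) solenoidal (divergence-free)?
No, ∇·F = 2*x*(3*y + z) - 6*y**2*z + 4*y*z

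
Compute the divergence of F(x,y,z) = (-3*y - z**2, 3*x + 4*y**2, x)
8*y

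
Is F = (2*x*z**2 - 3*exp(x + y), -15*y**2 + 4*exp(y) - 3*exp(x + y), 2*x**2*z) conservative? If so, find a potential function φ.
Yes, F is conservative. φ = x**2*z**2 - 5*y**3 + 4*exp(y) - 3*exp(x + y)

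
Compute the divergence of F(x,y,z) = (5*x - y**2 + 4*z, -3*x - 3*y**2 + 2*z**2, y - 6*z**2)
-6*y - 12*z + 5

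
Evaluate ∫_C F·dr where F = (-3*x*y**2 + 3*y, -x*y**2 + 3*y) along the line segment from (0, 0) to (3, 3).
-54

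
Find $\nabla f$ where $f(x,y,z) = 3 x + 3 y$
(3, 3, 0)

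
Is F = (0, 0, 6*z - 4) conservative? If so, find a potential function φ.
Yes, F is conservative. φ = z*(3*z - 4)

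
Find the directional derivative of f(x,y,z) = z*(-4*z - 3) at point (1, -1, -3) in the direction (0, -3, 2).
42*sqrt(13)/13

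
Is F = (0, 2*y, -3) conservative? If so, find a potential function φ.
Yes, F is conservative. φ = y**2 - 3*z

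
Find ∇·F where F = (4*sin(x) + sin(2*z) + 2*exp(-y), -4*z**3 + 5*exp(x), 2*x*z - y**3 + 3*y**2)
2*x + 4*cos(x)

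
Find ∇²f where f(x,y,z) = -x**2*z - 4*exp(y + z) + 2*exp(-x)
-2*z - 8*exp(y + z) + 2*exp(-x)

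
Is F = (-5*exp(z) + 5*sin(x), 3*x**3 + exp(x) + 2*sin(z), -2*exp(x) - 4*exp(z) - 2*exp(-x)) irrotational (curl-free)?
No, ∇×F = (-2*cos(z), 2*exp(x) - 5*exp(z) - 2*exp(-x), 9*x**2 + exp(x))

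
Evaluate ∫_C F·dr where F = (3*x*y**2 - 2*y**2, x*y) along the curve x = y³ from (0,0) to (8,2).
256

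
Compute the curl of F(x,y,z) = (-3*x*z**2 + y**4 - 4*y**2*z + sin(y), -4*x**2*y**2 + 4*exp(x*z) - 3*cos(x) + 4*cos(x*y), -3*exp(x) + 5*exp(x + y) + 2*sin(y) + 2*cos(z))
(-4*x*exp(x*z) + 5*exp(x + y) + 2*cos(y), -6*x*z - 4*y**2 + 3*exp(x) - 5*exp(x + y), -8*x*y**2 - 4*y**3 + 8*y*z - 4*y*sin(x*y) + 4*z*exp(x*z) + 3*sin(x) - cos(y))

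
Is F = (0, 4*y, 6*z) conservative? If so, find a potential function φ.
Yes, F is conservative. φ = 2*y**2 + 3*z**2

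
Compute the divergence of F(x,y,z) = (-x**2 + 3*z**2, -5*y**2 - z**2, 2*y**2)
-2*x - 10*y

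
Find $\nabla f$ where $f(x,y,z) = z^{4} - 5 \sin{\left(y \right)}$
(0, -5*cos(y), 4*z**3)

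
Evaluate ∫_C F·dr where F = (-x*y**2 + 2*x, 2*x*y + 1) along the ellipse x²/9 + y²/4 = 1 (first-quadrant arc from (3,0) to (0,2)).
10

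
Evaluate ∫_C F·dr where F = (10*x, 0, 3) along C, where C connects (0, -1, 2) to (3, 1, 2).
45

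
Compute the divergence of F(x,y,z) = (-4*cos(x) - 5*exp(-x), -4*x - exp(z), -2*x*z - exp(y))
-2*x + 4*sin(x) + 5*exp(-x)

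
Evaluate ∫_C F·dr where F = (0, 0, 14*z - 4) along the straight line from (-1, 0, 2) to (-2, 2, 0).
-20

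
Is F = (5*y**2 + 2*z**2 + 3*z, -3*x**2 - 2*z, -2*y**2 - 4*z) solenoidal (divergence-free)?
No, ∇·F = -4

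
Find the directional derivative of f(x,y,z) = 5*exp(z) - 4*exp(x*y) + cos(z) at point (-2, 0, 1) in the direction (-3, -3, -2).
sqrt(22)*(-5*E - 12 + sin(1))/11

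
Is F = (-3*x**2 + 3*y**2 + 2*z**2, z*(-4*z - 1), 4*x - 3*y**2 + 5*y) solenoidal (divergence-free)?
No, ∇·F = -6*x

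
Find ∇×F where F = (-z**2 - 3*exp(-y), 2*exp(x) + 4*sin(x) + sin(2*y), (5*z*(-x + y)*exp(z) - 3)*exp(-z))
(5*z, 3*z, 2*exp(x) + 4*cos(x) - 3*exp(-y))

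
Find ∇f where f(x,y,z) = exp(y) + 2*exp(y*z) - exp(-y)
(0, 2*z*exp(y*z) + exp(y) + exp(-y), 2*y*exp(y*z))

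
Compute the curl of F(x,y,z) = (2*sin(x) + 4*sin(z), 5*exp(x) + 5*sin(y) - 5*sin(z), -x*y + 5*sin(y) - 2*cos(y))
(-x + 2*sin(y) + 5*cos(y) + 5*cos(z), y + 4*cos(z), 5*exp(x))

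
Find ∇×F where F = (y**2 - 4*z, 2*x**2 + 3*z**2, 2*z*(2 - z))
(-6*z, -4, 4*x - 2*y)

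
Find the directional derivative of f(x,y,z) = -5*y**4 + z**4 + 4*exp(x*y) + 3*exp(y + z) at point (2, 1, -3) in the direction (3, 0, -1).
3*sqrt(10)*(-1 + 4*exp(4) + 36*exp(2))*exp(-2)/10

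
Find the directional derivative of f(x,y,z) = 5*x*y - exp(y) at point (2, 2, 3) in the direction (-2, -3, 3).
sqrt(22)*(-50 + 3*exp(2))/22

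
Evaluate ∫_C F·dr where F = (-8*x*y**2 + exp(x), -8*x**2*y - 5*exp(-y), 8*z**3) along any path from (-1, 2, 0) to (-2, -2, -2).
-16 - 4*exp(-2) - exp(-1) + 5*exp(2)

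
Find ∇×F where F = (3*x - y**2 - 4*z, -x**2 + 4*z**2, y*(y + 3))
(2*y - 8*z + 3, -4, -2*x + 2*y)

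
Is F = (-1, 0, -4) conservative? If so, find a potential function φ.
Yes, F is conservative. φ = -x - 4*z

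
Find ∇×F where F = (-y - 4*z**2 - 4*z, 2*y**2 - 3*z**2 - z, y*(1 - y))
(-2*y + 6*z + 2, -8*z - 4, 1)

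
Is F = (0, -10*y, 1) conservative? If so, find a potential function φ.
Yes, F is conservative. φ = -5*y**2 + z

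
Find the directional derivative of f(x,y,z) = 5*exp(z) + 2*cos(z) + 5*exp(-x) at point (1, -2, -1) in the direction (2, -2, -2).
-2*sqrt(3)*(E*sin(1) + 5)*exp(-1)/3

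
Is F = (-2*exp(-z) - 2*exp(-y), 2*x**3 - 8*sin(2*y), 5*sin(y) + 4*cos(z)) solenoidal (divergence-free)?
No, ∇·F = -4*sin(z) - 16*cos(2*y)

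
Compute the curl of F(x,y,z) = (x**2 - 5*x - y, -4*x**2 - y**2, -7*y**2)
(-14*y, 0, 1 - 8*x)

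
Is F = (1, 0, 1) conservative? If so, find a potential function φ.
Yes, F is conservative. φ = x + z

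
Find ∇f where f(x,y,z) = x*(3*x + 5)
(6*x + 5, 0, 0)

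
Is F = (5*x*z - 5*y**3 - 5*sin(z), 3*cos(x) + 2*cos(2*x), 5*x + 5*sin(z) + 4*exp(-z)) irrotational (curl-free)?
No, ∇×F = (0, 5*x - 5*cos(z) - 5, 15*y**2 - 3*sin(x) - 4*sin(2*x))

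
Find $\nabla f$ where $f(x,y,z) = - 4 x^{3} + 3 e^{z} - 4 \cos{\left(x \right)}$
(-12*x**2 + 4*sin(x), 0, 3*exp(z))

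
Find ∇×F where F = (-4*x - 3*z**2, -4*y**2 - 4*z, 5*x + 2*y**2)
(4*y + 4, -6*z - 5, 0)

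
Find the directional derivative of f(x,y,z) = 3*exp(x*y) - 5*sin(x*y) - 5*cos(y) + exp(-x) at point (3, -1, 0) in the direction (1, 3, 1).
sqrt(11)*(-15*exp(3)*sin(1) + 23 - 40*exp(3)*cos(3))*exp(-3)/11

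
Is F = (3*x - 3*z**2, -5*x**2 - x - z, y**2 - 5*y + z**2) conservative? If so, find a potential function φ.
No, ∇×F = (2*y - 4, -6*z, -10*x - 1) ≠ 0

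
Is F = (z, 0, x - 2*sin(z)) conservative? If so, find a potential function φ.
Yes, F is conservative. φ = x*z + 2*cos(z)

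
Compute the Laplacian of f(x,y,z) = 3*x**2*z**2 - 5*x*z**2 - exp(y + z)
6*x**2 - 10*x + 6*z**2 - 2*exp(y + z)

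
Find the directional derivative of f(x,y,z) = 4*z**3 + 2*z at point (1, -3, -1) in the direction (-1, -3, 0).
0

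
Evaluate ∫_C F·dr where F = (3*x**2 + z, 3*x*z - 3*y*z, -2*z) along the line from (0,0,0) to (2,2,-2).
2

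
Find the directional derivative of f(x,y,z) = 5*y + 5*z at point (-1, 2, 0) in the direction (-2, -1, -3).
-10*sqrt(14)/7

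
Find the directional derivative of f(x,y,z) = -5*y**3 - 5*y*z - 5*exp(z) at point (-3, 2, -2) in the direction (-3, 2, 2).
10*sqrt(17)*(-12*exp(2) - 1)*exp(-2)/17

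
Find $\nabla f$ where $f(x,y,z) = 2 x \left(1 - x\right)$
(2 - 4*x, 0, 0)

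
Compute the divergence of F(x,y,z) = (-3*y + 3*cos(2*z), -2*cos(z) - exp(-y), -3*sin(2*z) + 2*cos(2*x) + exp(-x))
-6*cos(2*z) + exp(-y)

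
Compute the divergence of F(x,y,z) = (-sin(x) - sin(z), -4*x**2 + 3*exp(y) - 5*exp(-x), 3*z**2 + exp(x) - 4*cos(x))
6*z + 3*exp(y) - cos(x)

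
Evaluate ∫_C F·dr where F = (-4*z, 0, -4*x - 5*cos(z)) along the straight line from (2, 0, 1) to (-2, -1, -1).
10*sin(1)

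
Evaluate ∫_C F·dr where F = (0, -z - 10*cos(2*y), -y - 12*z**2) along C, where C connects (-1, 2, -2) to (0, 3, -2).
5*sin(4) - 5*sin(6) + 2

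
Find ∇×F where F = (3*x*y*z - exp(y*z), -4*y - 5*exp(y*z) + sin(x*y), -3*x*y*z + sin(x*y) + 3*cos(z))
(-3*x*z + x*cos(x*y) + 5*y*exp(y*z), y*(3*x + 3*z - exp(y*z) - cos(x*y)), -3*x*z + y*cos(x*y) + z*exp(y*z))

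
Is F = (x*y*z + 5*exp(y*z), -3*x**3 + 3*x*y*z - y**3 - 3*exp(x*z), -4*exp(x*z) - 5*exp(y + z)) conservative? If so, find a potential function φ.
No, ∇×F = (-3*x*y + 3*x*exp(x*z) - 5*exp(y + z), x*y + 5*y*exp(y*z) + 4*z*exp(x*z), -9*x**2 - x*z + 3*y*z - 3*z*exp(x*z) - 5*z*exp(y*z)) ≠ 0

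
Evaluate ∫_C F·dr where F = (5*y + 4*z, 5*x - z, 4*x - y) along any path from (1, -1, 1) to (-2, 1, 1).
-19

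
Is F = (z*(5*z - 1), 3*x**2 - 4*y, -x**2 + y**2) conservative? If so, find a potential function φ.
No, ∇×F = (2*y, 2*x + 10*z - 1, 6*x) ≠ 0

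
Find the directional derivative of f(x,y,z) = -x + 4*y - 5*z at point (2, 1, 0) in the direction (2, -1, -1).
-sqrt(6)/6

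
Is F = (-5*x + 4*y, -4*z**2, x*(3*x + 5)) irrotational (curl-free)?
No, ∇×F = (8*z, -6*x - 5, -4)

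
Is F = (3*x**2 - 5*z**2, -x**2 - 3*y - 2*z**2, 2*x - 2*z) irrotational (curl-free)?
No, ∇×F = (4*z, -10*z - 2, -2*x)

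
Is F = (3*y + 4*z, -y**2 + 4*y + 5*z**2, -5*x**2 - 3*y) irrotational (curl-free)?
No, ∇×F = (-10*z - 3, 10*x + 4, -3)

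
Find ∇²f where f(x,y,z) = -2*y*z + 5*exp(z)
5*exp(z)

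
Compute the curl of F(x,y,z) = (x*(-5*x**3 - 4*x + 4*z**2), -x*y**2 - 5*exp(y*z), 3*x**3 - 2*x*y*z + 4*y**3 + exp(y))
(-2*x*z + 12*y**2 + 5*y*exp(y*z) + exp(y), -9*x**2 + 8*x*z + 2*y*z, -y**2)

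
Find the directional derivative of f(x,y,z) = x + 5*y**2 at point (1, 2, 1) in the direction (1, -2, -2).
-13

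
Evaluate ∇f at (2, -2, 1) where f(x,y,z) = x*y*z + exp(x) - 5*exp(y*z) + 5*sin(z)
(-2 + exp(2), 2 - 5*exp(-2), -4 + 10*exp(-2) + 5*cos(1))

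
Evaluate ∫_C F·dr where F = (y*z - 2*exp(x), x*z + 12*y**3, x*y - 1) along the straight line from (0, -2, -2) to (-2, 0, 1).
-49 - 2*exp(-2)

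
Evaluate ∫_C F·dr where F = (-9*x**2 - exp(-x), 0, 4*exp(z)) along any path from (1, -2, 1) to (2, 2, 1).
-21 - exp(-1) + exp(-2)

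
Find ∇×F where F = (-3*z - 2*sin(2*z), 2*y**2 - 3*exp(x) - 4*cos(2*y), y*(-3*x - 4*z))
(-3*x - 4*z, 3*y - 4*cos(2*z) - 3, -3*exp(x))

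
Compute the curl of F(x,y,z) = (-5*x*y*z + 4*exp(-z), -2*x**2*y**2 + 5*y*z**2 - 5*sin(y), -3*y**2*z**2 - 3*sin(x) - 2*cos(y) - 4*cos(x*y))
(4*x*sin(x*y) - 6*y*z**2 - 10*y*z + 2*sin(y), -5*x*y - 4*y*sin(x*y) + 3*cos(x) - 4*exp(-z), x*(-4*y**2 + 5*z))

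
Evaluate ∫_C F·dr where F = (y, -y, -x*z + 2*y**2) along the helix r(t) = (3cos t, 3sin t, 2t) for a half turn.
24 + 27*pi/2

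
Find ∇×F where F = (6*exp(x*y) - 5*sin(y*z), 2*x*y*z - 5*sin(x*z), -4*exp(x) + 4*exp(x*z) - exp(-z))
(x*(-2*y + 5*cos(x*z)), -5*y*cos(y*z) - 4*z*exp(x*z) + 4*exp(x), -6*x*exp(x*y) + 2*y*z - 5*z*cos(x*z) + 5*z*cos(y*z))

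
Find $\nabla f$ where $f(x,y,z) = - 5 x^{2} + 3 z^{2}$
(-10*x, 0, 6*z)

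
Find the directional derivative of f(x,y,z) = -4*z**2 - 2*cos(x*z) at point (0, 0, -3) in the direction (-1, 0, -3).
-36*sqrt(10)/5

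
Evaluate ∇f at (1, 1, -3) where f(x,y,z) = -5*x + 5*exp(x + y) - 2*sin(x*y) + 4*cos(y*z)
(-5 - 2*cos(1) + 5*exp(2), -12*sin(3) - 2*cos(1) + 5*exp(2), 4*sin(3))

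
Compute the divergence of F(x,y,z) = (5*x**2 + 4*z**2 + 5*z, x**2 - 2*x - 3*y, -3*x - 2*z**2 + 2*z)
10*x - 4*z - 1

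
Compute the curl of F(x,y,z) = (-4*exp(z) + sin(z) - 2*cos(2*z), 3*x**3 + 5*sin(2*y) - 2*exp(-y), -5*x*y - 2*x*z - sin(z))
(-5*x, 5*y + 2*z - 4*exp(z) + 4*sin(2*z) + cos(z), 9*x**2)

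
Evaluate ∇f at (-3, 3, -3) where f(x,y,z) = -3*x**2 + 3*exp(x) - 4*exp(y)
(3*exp(-3) + 18, -4*exp(3), 0)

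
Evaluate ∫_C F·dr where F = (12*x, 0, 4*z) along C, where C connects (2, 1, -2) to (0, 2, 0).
-32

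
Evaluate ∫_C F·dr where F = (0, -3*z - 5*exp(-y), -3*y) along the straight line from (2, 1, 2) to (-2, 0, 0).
11 - 5*exp(-1)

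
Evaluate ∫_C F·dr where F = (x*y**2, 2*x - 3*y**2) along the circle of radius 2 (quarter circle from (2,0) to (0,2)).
-12 + 2*pi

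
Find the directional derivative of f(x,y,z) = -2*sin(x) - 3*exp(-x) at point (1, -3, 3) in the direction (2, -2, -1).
-4*cos(1)/3 + 2*exp(-1)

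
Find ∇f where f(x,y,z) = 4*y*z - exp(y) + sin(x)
(cos(x), 4*z - exp(y), 4*y)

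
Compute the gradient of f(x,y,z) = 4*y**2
(0, 8*y, 0)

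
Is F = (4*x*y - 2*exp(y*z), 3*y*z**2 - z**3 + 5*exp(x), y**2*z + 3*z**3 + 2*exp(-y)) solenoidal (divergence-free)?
No, ∇·F = y**2 + 4*y + 12*z**2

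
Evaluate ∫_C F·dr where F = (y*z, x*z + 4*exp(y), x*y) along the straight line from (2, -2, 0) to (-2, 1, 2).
-4 - 4*exp(-2) + 4*E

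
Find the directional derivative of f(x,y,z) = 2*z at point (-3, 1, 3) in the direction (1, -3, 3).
6*sqrt(19)/19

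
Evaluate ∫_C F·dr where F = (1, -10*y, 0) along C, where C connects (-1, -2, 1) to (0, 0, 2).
21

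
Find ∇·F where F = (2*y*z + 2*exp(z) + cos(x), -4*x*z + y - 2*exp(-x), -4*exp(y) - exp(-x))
1 - sin(x)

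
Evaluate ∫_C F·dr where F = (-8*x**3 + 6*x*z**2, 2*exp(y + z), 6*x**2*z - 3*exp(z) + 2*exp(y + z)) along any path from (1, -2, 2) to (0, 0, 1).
-12 - E + 3*exp(2)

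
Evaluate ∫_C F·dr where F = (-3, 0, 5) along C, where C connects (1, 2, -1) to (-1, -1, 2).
21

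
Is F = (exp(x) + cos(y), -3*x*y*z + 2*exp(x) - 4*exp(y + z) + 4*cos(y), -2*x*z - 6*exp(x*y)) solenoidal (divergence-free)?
No, ∇·F = -3*x*z - 2*x + exp(x) - 4*exp(y + z) - 4*sin(y)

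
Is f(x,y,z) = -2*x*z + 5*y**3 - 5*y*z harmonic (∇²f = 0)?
No, ∇²f = 30*y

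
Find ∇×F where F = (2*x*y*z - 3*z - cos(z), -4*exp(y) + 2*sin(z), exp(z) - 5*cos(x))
(-2*cos(z), 2*x*y - 5*sin(x) + sin(z) - 3, -2*x*z)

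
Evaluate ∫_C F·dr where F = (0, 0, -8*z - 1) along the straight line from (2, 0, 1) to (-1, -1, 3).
-34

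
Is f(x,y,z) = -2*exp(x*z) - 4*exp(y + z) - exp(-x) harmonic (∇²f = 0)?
No, ∇²f = (2*(-x**2*exp(x*z) - z**2*exp(x*z) - 4*exp(y + z))*exp(x) - 1)*exp(-x)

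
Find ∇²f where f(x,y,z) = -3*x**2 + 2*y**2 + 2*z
-2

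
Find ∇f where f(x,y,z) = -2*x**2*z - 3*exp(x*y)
(-4*x*z - 3*y*exp(x*y), -3*x*exp(x*y), -2*x**2)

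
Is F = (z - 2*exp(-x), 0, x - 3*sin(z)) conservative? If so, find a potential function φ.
Yes, F is conservative. φ = x*z + 3*cos(z) + 2*exp(-x)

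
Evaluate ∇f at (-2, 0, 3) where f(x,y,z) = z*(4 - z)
(0, 0, -2)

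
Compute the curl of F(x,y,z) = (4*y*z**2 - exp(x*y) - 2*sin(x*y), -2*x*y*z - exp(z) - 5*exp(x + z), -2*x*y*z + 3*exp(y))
(2*x*y - 2*x*z + 3*exp(y) + exp(z) + 5*exp(x + z), 10*y*z, x*exp(x*y) + 2*x*cos(x*y) - 2*y*z - 4*z**2 - 5*exp(x + z))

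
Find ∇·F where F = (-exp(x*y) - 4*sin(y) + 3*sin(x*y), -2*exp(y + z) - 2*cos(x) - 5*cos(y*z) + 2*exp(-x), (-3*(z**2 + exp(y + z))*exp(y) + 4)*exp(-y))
-y*exp(x*y) + 3*y*cos(x*y) + 5*z*sin(y*z) - 6*z - 5*exp(y + z)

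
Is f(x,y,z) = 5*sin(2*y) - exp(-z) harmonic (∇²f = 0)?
No, ∇²f = -20*sin(2*y) - exp(-z)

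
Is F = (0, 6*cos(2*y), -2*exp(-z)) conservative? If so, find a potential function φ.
Yes, F is conservative. φ = 3*sin(2*y) + 2*exp(-z)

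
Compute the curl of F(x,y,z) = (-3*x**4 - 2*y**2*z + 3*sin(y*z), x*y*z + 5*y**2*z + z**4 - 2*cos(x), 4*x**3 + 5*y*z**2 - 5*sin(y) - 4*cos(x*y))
(-x*y + 4*x*sin(x*y) - 5*y**2 - 4*z**3 + 5*z**2 - 5*cos(y), -12*x**2 - 2*y**2 - 4*y*sin(x*y) + 3*y*cos(y*z), 5*y*z - 3*z*cos(y*z) + 2*sin(x))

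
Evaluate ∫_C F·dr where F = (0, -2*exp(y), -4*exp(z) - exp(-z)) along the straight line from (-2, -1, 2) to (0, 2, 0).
-3 - exp(-2) + 2*exp(-1) + 2*exp(2)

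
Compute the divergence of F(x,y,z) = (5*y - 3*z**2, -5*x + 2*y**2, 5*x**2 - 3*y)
4*y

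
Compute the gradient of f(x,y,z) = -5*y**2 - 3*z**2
(0, -10*y, -6*z)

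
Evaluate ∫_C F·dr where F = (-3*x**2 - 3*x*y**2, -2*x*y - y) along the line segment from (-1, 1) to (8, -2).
-2775/4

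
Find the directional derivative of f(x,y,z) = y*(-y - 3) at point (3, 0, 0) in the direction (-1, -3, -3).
9*sqrt(19)/19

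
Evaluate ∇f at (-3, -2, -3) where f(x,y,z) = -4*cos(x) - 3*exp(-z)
(-4*sin(3), 0, 3*exp(3))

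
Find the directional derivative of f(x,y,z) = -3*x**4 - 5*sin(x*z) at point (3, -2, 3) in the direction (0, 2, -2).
15*sqrt(2)*cos(9)/2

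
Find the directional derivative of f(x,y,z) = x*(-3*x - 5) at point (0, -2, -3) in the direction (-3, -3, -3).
5*sqrt(3)/3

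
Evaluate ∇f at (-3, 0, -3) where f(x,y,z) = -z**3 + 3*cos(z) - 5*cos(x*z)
(-15*sin(9), 0, -27 - 15*sin(9) + 3*sin(3))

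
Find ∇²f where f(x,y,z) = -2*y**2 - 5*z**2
-14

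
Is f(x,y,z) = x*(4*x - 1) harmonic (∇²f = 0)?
No, ∇²f = 8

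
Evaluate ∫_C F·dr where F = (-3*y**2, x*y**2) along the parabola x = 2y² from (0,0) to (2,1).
-13/5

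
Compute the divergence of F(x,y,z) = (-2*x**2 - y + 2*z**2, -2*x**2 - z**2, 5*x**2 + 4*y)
-4*x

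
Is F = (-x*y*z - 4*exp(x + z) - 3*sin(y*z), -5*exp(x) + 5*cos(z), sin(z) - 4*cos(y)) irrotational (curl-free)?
No, ∇×F = (4*sin(y) + 5*sin(z), -x*y - 3*y*cos(y*z) - 4*exp(x + z), x*z + 3*z*cos(y*z) - 5*exp(x))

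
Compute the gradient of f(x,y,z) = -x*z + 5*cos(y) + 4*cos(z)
(-z, -5*sin(y), -x - 4*sin(z))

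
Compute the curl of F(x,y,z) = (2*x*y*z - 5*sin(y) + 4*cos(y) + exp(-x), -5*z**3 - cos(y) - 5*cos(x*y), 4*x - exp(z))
(15*z**2, 2*x*y - 4, -2*x*z + 5*y*sin(x*y) + 4*sin(y) + 5*cos(y))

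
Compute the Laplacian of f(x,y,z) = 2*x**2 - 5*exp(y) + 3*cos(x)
-5*exp(y) - 3*cos(x) + 4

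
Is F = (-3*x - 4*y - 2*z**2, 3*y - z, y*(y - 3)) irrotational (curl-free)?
No, ∇×F = (2*y - 2, -4*z, 4)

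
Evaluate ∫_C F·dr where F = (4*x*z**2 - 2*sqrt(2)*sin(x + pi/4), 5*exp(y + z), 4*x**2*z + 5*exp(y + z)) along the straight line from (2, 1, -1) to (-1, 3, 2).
-5 - 2*sqrt(2)*cos(pi/4 + 2) + 2*sqrt(2)*sin(pi/4 + 1) + 5*exp(5)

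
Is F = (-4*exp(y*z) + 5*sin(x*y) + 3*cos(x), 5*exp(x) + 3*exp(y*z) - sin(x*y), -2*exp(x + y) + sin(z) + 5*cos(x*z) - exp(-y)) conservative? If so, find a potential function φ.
No, ∇×F = (-3*y*exp(y*z) - 2*exp(x + y) + exp(-y), -4*y*exp(y*z) + 5*z*sin(x*z) + 2*exp(x + y), -5*x*cos(x*y) - y*cos(x*y) + 4*z*exp(y*z) + 5*exp(x)) ≠ 0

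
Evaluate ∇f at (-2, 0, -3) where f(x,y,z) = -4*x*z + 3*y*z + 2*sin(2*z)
(12, -9, 4*cos(6) + 8)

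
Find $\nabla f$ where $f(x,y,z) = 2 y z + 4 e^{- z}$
(0, 2*z, 2*y - 4*exp(-z))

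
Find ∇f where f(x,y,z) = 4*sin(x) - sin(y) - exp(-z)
(4*cos(x), -cos(y), exp(-z))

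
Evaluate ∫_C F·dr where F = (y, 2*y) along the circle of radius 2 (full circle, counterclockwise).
-4*pi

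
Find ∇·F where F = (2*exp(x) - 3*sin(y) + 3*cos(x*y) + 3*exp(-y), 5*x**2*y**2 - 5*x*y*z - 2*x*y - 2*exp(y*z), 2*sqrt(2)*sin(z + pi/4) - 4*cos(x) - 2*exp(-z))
10*x**2*y - 5*x*z - 2*x - 3*y*sin(x*y) - 2*z*exp(y*z) + 2*exp(x) + 2*sqrt(2)*cos(z + pi/4) + 2*exp(-z)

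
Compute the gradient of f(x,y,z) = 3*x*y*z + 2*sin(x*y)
(y*(3*z + 2*cos(x*y)), x*(3*z + 2*cos(x*y)), 3*x*y)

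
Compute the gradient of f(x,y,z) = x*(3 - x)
(3 - 2*x, 0, 0)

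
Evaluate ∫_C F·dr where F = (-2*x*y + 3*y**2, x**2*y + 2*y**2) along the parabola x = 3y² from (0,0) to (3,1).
-8/15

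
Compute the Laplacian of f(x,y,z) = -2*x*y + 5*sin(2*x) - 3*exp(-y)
-20*sin(2*x) - 3*exp(-y)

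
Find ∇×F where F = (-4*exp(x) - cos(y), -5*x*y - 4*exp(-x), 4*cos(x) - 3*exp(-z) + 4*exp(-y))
(-4*exp(-y), 4*sin(x), -5*y - sin(y) + 4*exp(-x))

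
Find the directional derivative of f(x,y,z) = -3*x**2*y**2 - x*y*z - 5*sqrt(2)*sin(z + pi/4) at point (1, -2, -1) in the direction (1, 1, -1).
5*sqrt(3)*(-3 + sqrt(2)*sin(pi/4 + 1))/3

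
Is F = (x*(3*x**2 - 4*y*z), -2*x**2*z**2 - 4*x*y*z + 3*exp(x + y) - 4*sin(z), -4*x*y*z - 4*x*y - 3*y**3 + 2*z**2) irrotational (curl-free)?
No, ∇×F = (4*x**2*z + 4*x*y - 4*x*z - 4*x - 9*y**2 + 4*cos(z), 4*y*(-x + z + 1), -4*x*z**2 + 4*x*z - 4*y*z + 3*exp(x + y))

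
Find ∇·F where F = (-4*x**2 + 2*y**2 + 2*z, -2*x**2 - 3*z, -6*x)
-8*x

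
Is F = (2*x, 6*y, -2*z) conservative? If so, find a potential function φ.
Yes, F is conservative. φ = x**2 + 3*y**2 - z**2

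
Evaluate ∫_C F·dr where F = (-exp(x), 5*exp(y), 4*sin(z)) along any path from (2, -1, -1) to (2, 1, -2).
-4*cos(2) + 4*cos(1) + 10*sinh(1)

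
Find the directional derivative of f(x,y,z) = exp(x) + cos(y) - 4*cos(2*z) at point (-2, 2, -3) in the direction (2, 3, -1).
sqrt(14)*((-3*sin(2) + 8*sin(6))*exp(2) + 2)*exp(-2)/14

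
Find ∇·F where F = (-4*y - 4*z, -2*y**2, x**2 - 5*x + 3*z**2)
-4*y + 6*z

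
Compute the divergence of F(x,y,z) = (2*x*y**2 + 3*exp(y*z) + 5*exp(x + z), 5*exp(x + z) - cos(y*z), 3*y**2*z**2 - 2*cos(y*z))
6*y**2*z + 2*y**2 + 2*y*sin(y*z) + z*sin(y*z) + 5*exp(x + z)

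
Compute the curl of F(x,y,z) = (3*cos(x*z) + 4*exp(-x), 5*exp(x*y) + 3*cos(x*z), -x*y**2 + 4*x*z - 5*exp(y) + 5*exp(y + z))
(-2*x*y + 3*x*sin(x*z) - 5*exp(y) + 5*exp(y + z), -3*x*sin(x*z) + y**2 - 4*z, 5*y*exp(x*y) - 3*z*sin(x*z))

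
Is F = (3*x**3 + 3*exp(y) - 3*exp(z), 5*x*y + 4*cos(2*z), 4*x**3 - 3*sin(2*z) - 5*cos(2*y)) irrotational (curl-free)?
No, ∇×F = (10*sin(2*y) + 8*sin(2*z), -12*x**2 - 3*exp(z), 5*y - 3*exp(y))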